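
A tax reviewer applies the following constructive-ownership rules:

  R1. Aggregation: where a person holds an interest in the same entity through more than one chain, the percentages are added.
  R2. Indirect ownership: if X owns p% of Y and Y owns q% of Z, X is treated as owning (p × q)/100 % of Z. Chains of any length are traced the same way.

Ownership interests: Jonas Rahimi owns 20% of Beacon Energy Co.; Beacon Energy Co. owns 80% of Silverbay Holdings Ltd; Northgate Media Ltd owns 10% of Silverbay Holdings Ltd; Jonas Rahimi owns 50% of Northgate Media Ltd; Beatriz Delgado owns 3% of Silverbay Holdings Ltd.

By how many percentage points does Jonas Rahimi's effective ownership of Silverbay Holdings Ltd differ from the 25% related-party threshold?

4

Chain via Beacon Energy Co. (R2): 20% × 80% = 16% of Silverbay Holdings Ltd.
Chain via Northgate Media Ltd (R2): 50% × 10% = 5% of Silverbay Holdings Ltd.
Aggregating (R1): 16% + 5% = 21%.
21% falls short of the 25% threshold by 4 percentage points.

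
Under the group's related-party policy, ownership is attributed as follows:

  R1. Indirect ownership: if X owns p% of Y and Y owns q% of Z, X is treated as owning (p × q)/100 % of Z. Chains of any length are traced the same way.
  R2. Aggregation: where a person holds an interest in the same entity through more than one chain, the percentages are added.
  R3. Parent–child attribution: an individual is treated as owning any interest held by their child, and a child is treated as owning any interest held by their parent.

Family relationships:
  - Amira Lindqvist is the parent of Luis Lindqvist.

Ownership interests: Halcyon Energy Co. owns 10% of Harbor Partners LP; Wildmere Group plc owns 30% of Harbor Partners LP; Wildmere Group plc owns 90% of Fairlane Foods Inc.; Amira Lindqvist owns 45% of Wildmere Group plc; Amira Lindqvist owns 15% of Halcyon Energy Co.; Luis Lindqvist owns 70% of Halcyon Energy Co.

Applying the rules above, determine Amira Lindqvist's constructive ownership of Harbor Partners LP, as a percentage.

22%

By parent–child attribution (R3), Amira Lindqvist is treated as also owning Luis Lindqvist's interest in Halcyon Energy Co, giving 15% + 70% = 85%.
Chain via Halcyon Energy Co. (R1): 85% × 10% = 8.5% of Harbor Partners LP.
Chain via Wildmere Group plc (R1): 45% × 30% = 13.5% of Harbor Partners LP.
Aggregating (R2): 8.5% + 13.5% = 22%.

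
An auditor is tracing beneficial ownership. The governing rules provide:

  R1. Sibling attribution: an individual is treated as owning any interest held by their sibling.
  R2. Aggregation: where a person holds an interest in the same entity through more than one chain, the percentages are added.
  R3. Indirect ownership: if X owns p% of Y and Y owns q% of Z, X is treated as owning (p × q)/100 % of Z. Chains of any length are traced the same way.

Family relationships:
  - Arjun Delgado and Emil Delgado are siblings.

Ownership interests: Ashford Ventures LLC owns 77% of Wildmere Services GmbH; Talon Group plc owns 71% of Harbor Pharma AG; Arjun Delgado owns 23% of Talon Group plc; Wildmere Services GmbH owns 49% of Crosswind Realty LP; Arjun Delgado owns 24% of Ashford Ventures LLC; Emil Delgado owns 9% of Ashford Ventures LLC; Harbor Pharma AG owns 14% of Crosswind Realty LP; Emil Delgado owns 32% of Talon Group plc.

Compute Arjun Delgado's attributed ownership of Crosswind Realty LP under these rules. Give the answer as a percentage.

17.9179%

By sibling attribution (R1), Arjun Delgado is treated as also owning Emil Delgado's interest in Ashford Ventures LLC, giving 24% + 9% = 33%.
By sibling attribution (R1), Arjun Delgado is treated as also owning Emil Delgado's interest in Talon Group plc, giving 23% + 32% = 55%.
Chain via Ashford Ventures LLC → Wildmere Services GmbH (R3): 33% × 77% × 49% = 12.4509% of Crosswind Realty LP.
Chain via Talon Group plc → Harbor Pharma AG (R3): 55% × 71% × 14% = 5.467% of Crosswind Realty LP.
Aggregating (R2): 12.4509% + 5.467% = 17.9179%.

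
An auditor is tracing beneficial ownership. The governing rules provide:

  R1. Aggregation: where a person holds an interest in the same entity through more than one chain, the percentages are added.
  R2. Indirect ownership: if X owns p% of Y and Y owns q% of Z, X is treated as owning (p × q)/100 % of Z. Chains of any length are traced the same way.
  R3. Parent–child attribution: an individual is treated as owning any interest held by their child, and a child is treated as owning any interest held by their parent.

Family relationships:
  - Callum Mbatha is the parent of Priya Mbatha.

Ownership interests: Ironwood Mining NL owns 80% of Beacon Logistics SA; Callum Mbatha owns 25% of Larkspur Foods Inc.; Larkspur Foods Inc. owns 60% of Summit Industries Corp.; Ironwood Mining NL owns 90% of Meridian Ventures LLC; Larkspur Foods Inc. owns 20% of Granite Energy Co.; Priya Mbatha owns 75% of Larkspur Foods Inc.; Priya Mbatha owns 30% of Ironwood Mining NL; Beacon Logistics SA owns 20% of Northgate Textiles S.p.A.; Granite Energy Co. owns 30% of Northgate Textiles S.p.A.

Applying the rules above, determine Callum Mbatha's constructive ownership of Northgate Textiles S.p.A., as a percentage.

10.8%

By parent–child attribution (R3), Callum Mbatha is treated as also owning Priya Mbatha's interest in Larkspur Foods Inc, giving 25% + 75% = 100%.
By parent–child attribution (R3), Callum Mbatha is treated as owning Priya Mbatha's 30% interest in Ironwood Mining NL.
Chain via Larkspur Foods Inc. → Granite Energy Co. (R2): 100% × 20% × 30% = 6% of Northgate Textiles S.p.A.
Chain via Ironwood Mining NL → Beacon Logistics SA (R2): 30% × 80% × 20% = 4.8% of Northgate Textiles S.p.A.
Aggregating (R1): 6% + 4.8% = 10.8%.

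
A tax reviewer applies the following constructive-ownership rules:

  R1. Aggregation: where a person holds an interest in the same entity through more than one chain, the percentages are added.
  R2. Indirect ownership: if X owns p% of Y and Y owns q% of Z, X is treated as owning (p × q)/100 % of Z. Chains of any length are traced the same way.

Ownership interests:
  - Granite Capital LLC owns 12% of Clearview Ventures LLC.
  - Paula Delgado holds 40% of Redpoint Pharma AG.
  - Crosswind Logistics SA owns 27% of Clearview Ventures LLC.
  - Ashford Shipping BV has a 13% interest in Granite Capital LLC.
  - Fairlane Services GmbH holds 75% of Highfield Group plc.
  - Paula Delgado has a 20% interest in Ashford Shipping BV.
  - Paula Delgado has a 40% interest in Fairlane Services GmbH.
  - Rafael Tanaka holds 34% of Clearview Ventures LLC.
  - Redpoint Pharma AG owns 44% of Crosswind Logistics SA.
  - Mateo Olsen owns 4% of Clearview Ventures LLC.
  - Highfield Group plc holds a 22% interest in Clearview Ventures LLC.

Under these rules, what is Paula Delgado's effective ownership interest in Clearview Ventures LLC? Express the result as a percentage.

11.664%

Chain via Ashford Shipping BV → Granite Capital LLC (R2): 20% × 13% × 12% = 0.312% of Clearview Ventures LLC.
Chain via Fairlane Services GmbH → Highfield Group plc (R2): 40% × 75% × 22% = 6.6% of Clearview Ventures LLC.
Chain via Redpoint Pharma AG → Crosswind Logistics SA (R2): 40% × 44% × 27% = 4.752% of Clearview Ventures LLC.
Aggregating (R1): 0.312% + 6.6% + 4.752% = 11.664%.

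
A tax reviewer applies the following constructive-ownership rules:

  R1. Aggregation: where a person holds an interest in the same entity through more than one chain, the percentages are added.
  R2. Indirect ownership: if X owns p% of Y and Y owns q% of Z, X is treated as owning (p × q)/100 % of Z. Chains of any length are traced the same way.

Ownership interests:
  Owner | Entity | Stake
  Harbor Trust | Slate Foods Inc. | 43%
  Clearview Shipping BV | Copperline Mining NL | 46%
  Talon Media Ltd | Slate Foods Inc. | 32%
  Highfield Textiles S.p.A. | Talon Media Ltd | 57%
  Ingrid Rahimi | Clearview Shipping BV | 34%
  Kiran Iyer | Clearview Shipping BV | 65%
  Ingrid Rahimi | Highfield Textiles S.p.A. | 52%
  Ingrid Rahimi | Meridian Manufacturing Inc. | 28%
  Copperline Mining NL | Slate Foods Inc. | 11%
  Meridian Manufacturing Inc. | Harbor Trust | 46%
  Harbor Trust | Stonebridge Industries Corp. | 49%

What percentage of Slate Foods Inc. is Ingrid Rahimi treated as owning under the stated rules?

Chain via Meridian Manufacturing Inc. → Harbor Trust (R2): 28% × 46% × 43% = 5.5384% of Slate Foods Inc.
Chain via Clearview Shipping BV → Copperline Mining NL (R2): 34% × 46% × 11% = 1.7204% of Slate Foods Inc.
Chain via Highfield Textiles S.p.A. → Talon Media Ltd (R2): 52% × 57% × 32% = 9.4848% of Slate Foods Inc.
Aggregating (R1): 5.5384% + 1.7204% + 9.4848% = 16.7436%.

16.7436%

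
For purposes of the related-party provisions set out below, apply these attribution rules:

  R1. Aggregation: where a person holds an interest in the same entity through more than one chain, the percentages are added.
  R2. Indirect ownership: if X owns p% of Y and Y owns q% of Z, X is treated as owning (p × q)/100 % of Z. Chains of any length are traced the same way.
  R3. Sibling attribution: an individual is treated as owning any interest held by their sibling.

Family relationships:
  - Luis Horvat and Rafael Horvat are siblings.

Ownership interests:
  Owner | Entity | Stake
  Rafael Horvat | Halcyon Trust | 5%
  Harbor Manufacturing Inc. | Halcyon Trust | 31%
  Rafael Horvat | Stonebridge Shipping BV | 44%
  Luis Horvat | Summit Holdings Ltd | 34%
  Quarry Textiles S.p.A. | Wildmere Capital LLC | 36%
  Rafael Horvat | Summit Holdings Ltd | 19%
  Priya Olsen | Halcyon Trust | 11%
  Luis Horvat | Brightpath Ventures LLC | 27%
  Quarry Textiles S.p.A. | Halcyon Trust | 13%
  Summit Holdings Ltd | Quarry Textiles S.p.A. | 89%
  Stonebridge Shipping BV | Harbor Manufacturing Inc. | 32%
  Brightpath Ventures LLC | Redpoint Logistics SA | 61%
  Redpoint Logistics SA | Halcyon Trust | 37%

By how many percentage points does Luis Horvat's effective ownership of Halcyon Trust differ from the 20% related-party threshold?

1.5908

By sibling attribution (R3), Luis Horvat is treated as also owning Rafael Horvat's interest in Summit Holdings Ltd, giving 34% + 19% = 53%.
By sibling attribution (R3), Luis Horvat is treated as owning Rafael Horvat's 44% interest in Stonebridge Shipping BV.
By sibling attribution (R3), Luis Horvat is treated as owning Rafael Horvat's 5% interest in Halcyon Trust.
Chain via Brightpath Ventures LLC → Redpoint Logistics SA (R2): 27% × 61% × 37% = 6.0939% of Halcyon Trust.
Chain via Summit Holdings Ltd → Quarry Textiles S.p.A. (R2): 53% × 89% × 13% = 6.1321% of Halcyon Trust.
Chain via Stonebridge Shipping BV → Harbor Manufacturing Inc. (R2): 44% × 32% × 31% = 4.3648% of Halcyon Trust.
Direct interest in Halcyon Trust: 5%.
Aggregating (R1): 6.0939% + 6.1321% + 4.3648% + 5% = 21.5908%.
21.5908% exceeds the 20% threshold by 1.5908 percentage points.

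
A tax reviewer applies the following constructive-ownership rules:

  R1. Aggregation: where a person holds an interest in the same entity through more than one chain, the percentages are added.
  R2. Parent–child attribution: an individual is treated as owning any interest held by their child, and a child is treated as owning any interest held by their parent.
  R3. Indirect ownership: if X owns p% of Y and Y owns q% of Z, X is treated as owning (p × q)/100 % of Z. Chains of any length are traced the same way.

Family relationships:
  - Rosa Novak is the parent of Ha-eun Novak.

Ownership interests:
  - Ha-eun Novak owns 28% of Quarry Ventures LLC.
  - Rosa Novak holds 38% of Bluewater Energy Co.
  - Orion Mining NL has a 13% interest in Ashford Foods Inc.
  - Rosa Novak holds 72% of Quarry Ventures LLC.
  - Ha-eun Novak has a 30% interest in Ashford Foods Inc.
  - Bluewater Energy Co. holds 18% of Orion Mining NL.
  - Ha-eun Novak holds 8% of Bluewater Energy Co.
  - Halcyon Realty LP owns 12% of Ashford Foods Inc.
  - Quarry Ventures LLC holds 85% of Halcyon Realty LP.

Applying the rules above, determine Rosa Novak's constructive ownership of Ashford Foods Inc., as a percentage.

By parent–child attribution (R2), Rosa Novak is treated as also owning Ha-eun Novak's interest in Quarry Ventures LLC, giving 72% + 28% = 100%.
By parent–child attribution (R2), Rosa Novak is treated as also owning Ha-eun Novak's interest in Bluewater Energy Co, giving 38% + 8% = 46%.
By parent–child attribution (R2), Rosa Novak is treated as owning Ha-eun Novak's 30% interest in Ashford Foods Inc.
Chain via Quarry Ventures LLC → Halcyon Realty LP (R3): 100% × 85% × 12% = 10.2% of Ashford Foods Inc.
Chain via Bluewater Energy Co. → Orion Mining NL (R3): 46% × 18% × 13% = 1.0764% of Ashford Foods Inc.
Direct interest in Ashford Foods Inc: 30%.
Aggregating (R1): 10.2% + 1.0764% + 30% = 41.2764%.

41.2764%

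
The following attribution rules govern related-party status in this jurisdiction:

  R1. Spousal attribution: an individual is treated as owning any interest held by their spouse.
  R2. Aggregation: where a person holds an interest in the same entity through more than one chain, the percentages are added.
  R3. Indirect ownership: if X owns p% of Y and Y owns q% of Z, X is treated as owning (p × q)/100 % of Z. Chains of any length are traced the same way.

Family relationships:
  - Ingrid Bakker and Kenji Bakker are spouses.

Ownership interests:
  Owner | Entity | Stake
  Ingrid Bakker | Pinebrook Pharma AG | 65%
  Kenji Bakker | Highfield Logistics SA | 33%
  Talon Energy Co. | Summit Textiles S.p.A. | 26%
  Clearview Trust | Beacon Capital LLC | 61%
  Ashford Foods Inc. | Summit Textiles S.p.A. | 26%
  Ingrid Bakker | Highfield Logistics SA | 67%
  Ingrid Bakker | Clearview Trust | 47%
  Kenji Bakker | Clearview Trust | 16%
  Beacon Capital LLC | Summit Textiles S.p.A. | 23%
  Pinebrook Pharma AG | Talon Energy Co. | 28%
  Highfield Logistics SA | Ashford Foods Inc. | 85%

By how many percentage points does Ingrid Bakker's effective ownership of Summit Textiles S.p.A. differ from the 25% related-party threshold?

10.6709

By spousal attribution (R1), Ingrid Bakker is treated as also owning Kenji Bakker's interest in Clearview Trust, giving 47% + 16% = 63%.
By spousal attribution (R1), Ingrid Bakker is treated as also owning Kenji Bakker's interest in Highfield Logistics SA, giving 67% + 33% = 100%.
Chain via Pinebrook Pharma AG → Talon Energy Co. (R3): 65% × 28% × 26% = 4.732% of Summit Textiles S.p.A.
Chain via Clearview Trust → Beacon Capital LLC (R3): 63% × 61% × 23% = 8.8389% of Summit Textiles S.p.A.
Chain via Highfield Logistics SA → Ashford Foods Inc. (R3): 100% × 85% × 26% = 22.1% of Summit Textiles S.p.A.
Aggregating (R2): 4.732% + 8.8389% + 22.1% = 35.6709%.
35.6709% exceeds the 25% threshold by 10.6709 percentage points.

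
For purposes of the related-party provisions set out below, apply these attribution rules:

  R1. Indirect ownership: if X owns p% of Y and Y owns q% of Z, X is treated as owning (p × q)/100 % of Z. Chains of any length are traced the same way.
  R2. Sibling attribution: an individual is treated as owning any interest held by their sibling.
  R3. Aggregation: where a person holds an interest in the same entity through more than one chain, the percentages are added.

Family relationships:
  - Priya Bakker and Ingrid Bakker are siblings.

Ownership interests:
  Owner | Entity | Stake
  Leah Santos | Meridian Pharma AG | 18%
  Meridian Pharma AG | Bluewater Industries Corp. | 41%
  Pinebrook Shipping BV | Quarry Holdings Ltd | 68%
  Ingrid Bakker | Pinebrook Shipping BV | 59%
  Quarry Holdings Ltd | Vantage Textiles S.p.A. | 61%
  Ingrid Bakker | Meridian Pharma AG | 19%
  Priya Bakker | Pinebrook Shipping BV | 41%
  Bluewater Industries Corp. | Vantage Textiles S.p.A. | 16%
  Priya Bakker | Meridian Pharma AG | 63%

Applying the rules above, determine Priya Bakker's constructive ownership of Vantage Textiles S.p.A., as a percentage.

46.8592%

By sibling attribution (R2), Priya Bakker is treated as also owning Ingrid Bakker's interest in Meridian Pharma AG, giving 63% + 19% = 82%.
By sibling attribution (R2), Priya Bakker is treated as also owning Ingrid Bakker's interest in Pinebrook Shipping BV, giving 41% + 59% = 100%.
Chain via Meridian Pharma AG → Bluewater Industries Corp. (R1): 82% × 41% × 16% = 5.3792% of Vantage Textiles S.p.A.
Chain via Pinebrook Shipping BV → Quarry Holdings Ltd (R1): 100% × 68% × 61% = 41.48% of Vantage Textiles S.p.A.
Aggregating (R3): 5.3792% + 41.48% = 46.8592%.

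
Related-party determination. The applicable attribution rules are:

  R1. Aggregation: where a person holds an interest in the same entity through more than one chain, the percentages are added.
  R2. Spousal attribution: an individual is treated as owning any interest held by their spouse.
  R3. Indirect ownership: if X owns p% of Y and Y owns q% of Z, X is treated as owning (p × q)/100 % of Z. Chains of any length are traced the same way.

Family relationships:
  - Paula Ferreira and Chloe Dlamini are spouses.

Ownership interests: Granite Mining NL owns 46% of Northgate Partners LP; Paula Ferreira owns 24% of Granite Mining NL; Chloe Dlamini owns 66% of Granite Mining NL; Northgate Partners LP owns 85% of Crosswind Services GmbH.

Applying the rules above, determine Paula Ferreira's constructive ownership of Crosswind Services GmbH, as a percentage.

35.19%

By spousal attribution (R2), Paula Ferreira is treated as also owning Chloe Dlamini's interest in Granite Mining NL, giving 24% + 66% = 90%.
Chain via Granite Mining NL → Northgate Partners LP (R3): 90% × 46% × 85% = 35.19% of Crosswind Services GmbH.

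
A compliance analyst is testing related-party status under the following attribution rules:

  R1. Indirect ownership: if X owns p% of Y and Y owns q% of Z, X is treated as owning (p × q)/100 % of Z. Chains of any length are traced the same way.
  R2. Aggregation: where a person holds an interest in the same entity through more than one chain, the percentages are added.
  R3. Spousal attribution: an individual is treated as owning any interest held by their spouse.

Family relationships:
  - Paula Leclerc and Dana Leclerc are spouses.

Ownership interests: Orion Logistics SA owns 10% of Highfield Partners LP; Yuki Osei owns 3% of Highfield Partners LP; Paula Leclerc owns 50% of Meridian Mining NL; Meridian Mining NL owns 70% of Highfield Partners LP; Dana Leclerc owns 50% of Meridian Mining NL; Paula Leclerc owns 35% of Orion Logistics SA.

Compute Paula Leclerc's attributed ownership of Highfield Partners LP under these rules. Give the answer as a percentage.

By spousal attribution (R3), Paula Leclerc is treated as also owning Dana Leclerc's interest in Meridian Mining NL, giving 50% + 50% = 100%.
Chain via Orion Logistics SA (R1): 35% × 10% = 3.5% of Highfield Partners LP.
Chain via Meridian Mining NL (R1): 100% × 70% = 70% of Highfield Partners LP.
Aggregating (R2): 3.5% + 70% = 73.5%.

73.5%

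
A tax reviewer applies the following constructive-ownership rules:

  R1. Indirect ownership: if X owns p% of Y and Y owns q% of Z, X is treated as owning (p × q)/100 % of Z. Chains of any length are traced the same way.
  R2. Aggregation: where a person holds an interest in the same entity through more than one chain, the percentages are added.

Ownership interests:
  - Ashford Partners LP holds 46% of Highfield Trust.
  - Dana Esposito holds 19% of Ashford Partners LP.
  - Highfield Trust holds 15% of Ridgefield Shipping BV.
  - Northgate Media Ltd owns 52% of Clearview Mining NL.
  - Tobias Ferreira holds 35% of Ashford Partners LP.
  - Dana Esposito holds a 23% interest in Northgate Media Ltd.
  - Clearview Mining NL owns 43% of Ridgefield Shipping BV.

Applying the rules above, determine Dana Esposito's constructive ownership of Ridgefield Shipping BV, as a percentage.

6.4538%

Chain via Northgate Media Ltd → Clearview Mining NL (R1): 23% × 52% × 43% = 5.1428% of Ridgefield Shipping BV.
Chain via Ashford Partners LP → Highfield Trust (R1): 19% × 46% × 15% = 1.311% of Ridgefield Shipping BV.
Aggregating (R2): 5.1428% + 1.311% = 6.4538%.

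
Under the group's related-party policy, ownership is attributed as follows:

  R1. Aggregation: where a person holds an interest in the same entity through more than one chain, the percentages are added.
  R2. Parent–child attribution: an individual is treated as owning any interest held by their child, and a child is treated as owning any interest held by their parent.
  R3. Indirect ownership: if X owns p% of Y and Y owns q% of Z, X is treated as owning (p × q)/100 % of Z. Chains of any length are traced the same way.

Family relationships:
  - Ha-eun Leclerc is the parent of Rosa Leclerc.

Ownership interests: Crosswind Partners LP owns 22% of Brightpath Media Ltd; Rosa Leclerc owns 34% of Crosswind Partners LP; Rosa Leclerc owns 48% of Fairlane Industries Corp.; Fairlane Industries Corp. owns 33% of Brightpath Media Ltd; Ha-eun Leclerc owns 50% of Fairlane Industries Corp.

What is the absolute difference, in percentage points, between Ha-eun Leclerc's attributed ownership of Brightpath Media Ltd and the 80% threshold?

40.18

By parent–child attribution (R2), Ha-eun Leclerc is treated as also owning Rosa Leclerc's interest in Fairlane Industries Corp, giving 50% + 48% = 98%.
By parent–child attribution (R2), Ha-eun Leclerc is treated as owning Rosa Leclerc's 34% interest in Crosswind Partners LP.
Chain via Fairlane Industries Corp. (R3): 98% × 33% = 32.34% of Brightpath Media Ltd.
Chain via Crosswind Partners LP (R3): 34% × 22% = 7.48% of Brightpath Media Ltd.
Aggregating (R1): 32.34% + 7.48% = 39.82%.
39.82% falls short of the 80% threshold by 40.18 percentage points.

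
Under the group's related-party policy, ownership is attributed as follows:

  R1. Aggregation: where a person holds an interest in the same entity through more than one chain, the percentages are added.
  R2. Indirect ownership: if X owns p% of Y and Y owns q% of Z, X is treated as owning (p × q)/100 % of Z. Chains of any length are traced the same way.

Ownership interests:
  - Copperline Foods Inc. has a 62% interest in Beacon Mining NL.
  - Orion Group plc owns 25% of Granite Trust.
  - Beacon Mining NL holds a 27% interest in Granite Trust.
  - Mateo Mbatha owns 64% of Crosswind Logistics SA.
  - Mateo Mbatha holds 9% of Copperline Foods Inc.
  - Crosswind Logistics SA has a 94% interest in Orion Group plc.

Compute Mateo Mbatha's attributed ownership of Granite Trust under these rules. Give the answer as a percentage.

Chain via Copperline Foods Inc. → Beacon Mining NL (R2): 9% × 62% × 27% = 1.5066% of Granite Trust.
Chain via Crosswind Logistics SA → Orion Group plc (R2): 64% × 94% × 25% = 15.04% of Granite Trust.
Aggregating (R1): 1.5066% + 15.04% = 16.5466%.

16.5466%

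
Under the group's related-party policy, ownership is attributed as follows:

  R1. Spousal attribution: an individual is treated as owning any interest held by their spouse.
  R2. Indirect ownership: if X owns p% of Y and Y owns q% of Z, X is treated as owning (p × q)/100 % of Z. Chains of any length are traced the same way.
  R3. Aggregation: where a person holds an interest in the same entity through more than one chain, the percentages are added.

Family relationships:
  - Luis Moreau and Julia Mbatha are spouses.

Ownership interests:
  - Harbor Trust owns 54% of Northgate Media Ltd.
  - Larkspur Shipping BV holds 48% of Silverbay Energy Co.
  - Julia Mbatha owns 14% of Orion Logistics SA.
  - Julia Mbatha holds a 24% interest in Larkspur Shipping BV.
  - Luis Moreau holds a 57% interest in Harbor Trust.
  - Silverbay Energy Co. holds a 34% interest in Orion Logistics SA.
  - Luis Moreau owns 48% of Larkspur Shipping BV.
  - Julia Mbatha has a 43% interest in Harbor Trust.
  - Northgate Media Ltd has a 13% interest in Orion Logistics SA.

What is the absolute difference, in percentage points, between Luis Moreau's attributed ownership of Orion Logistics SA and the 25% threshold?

By spousal attribution (R1), Luis Moreau is treated as also owning Julia Mbatha's interest in Larkspur Shipping BV, giving 48% + 24% = 72%.
By spousal attribution (R1), Luis Moreau is treated as also owning Julia Mbatha's interest in Harbor Trust, giving 57% + 43% = 100%.
By spousal attribution (R1), Luis Moreau is treated as owning Julia Mbatha's 14% interest in Orion Logistics SA.
Chain via Larkspur Shipping BV → Silverbay Energy Co. (R2): 72% × 48% × 34% = 11.7504% of Orion Logistics SA.
Chain via Harbor Trust → Northgate Media Ltd (R2): 100% × 54% × 13% = 7.02% of Orion Logistics SA.
Direct interest in Orion Logistics SA: 14%.
Aggregating (R3): 11.7504% + 7.02% + 14% = 32.7704%.
32.7704% exceeds the 25% threshold by 7.7704 percentage points.

7.7704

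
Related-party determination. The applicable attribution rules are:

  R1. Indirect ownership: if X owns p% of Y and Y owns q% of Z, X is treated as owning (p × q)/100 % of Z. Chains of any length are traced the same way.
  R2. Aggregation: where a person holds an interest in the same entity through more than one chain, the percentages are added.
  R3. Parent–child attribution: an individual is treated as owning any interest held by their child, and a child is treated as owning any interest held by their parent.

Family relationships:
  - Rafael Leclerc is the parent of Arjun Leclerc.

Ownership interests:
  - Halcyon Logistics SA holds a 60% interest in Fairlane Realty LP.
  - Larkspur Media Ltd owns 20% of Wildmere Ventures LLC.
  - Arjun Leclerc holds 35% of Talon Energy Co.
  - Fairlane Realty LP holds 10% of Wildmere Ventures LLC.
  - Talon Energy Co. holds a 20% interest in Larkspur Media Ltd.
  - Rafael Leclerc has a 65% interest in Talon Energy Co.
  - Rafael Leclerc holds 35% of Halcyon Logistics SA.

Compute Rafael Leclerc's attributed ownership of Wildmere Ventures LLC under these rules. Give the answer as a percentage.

6.1%

By parent–child attribution (R3), Rafael Leclerc is treated as also owning Arjun Leclerc's interest in Talon Energy Co, giving 65% + 35% = 100%.
Chain via Halcyon Logistics SA → Fairlane Realty LP (R1): 35% × 60% × 10% = 2.1% of Wildmere Ventures LLC.
Chain via Talon Energy Co. → Larkspur Media Ltd (R1): 100% × 20% × 20% = 4% of Wildmere Ventures LLC.
Aggregating (R2): 2.1% + 4% = 6.1%.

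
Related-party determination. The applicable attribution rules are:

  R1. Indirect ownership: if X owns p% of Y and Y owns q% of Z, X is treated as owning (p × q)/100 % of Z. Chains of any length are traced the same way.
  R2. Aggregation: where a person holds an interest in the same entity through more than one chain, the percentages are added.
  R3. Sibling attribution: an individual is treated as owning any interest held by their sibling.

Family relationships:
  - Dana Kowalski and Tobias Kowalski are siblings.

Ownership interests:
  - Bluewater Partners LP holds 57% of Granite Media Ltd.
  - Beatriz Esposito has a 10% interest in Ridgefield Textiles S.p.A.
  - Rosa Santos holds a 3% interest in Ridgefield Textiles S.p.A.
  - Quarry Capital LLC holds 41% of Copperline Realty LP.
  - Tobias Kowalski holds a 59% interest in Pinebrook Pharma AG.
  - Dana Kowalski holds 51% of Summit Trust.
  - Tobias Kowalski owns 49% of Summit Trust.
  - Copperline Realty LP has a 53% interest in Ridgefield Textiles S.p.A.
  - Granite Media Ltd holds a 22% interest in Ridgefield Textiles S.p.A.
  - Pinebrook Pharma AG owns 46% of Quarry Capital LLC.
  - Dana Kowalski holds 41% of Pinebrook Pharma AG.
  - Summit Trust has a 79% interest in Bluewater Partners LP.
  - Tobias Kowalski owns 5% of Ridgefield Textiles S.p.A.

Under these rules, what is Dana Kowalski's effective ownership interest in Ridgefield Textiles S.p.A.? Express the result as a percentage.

24.9024%

By sibling attribution (R3), Dana Kowalski is treated as also owning Tobias Kowalski's interest in Pinebrook Pharma AG, giving 41% + 59% = 100%.
By sibling attribution (R3), Dana Kowalski is treated as also owning Tobias Kowalski's interest in Summit Trust, giving 51% + 49% = 100%.
By sibling attribution (R3), Dana Kowalski is treated as owning Tobias Kowalski's 5% interest in Ridgefield Textiles S.p.A.
Chain via Pinebrook Pharma AG → Quarry Capital LLC → Copperline Realty LP (R1): 100% × 46% × 41% × 53% = 9.9958% of Ridgefield Textiles S.p.A.
Chain via Summit Trust → Bluewater Partners LP → Granite Media Ltd (R1): 100% × 79% × 57% × 22% = 9.9066% of Ridgefield Textiles S.p.A.
Direct interest in Ridgefield Textiles S.p.A: 5%.
Aggregating (R2): 9.9958% + 9.9066% + 5% = 24.9024%.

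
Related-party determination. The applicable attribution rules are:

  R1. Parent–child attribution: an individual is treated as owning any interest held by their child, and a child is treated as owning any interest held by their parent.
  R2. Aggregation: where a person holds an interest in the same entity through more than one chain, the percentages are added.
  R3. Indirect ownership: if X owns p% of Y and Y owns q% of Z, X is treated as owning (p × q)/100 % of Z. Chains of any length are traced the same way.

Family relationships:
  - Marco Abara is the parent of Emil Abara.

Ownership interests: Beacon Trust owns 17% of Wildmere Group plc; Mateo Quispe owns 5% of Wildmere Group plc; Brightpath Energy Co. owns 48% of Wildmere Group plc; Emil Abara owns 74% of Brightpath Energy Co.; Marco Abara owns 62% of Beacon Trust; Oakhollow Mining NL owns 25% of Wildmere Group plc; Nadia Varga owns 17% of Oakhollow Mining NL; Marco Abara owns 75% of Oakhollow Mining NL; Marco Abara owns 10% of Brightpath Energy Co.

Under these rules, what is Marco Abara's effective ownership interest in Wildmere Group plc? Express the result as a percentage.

By parent–child attribution (R1), Marco Abara is treated as also owning Emil Abara's interest in Brightpath Energy Co, giving 10% + 74% = 84%.
Chain via Beacon Trust (R3): 62% × 17% = 10.54% of Wildmere Group plc.
Chain via Brightpath Energy Co. (R3): 84% × 48% = 40.32% of Wildmere Group plc.
Chain via Oakhollow Mining NL (R3): 75% × 25% = 18.75% of Wildmere Group plc.
Aggregating (R2): 10.54% + 40.32% + 18.75% = 69.61%.

69.61%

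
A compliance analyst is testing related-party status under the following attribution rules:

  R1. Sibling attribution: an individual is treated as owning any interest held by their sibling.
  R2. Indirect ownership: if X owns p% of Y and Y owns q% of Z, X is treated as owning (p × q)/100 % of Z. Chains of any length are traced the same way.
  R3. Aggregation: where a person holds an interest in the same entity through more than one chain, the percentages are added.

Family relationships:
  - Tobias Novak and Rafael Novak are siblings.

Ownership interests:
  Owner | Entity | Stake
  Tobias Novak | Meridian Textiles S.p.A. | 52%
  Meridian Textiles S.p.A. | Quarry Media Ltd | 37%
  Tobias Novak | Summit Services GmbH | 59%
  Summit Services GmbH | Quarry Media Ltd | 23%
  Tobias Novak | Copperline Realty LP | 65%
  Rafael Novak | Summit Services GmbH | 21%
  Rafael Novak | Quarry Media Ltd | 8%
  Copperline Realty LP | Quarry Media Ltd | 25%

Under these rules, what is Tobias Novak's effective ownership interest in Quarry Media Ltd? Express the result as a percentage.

61.89%

By sibling attribution (R1), Tobias Novak is treated as also owning Rafael Novak's interest in Summit Services GmbH, giving 59% + 21% = 80%.
By sibling attribution (R1), Tobias Novak is treated as owning Rafael Novak's 8% interest in Quarry Media Ltd.
Chain via Copperline Realty LP (R2): 65% × 25% = 16.25% of Quarry Media Ltd.
Chain via Summit Services GmbH (R2): 80% × 23% = 18.4% of Quarry Media Ltd.
Chain via Meridian Textiles S.p.A. (R2): 52% × 37% = 19.24% of Quarry Media Ltd.
Direct interest in Quarry Media Ltd: 8%.
Aggregating (R3): 16.25% + 18.4% + 19.24% + 8% = 61.89%.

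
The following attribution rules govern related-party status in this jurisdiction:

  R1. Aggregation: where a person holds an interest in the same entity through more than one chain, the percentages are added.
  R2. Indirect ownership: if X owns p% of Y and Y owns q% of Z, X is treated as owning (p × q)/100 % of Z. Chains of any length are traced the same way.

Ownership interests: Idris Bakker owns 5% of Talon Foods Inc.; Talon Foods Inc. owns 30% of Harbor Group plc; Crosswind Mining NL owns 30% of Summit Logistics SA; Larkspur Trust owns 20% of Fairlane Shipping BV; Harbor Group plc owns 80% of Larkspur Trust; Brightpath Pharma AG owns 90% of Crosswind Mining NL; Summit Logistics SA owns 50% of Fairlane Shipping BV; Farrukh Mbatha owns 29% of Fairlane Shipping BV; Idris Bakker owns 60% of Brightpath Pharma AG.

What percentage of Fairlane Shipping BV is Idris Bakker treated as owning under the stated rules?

8.34%

Chain via Brightpath Pharma AG → Crosswind Mining NL → Summit Logistics SA (R2): 60% × 90% × 30% × 50% = 8.1% of Fairlane Shipping BV.
Chain via Talon Foods Inc. → Harbor Group plc → Larkspur Trust (R2): 5% × 30% × 80% × 20% = 0.24% of Fairlane Shipping BV.
Aggregating (R1): 8.1% + 0.24% = 8.34%.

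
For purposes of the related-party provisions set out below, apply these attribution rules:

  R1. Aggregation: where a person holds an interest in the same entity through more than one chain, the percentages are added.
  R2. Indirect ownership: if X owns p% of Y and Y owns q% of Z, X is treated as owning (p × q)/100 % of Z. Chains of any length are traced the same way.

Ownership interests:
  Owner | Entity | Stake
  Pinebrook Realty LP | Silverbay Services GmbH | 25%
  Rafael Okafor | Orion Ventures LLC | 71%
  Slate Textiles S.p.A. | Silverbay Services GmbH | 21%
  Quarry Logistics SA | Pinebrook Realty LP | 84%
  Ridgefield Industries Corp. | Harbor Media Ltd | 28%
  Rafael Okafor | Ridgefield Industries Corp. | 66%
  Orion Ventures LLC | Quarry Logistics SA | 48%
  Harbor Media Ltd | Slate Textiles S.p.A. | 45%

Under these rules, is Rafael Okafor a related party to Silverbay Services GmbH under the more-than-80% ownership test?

No

Chain via Ridgefield Industries Corp. → Harbor Media Ltd → Slate Textiles S.p.A. (R2): 66% × 28% × 45% × 21% = 1.74636% of Silverbay Services GmbH.
Chain via Orion Ventures LLC → Quarry Logistics SA → Pinebrook Realty LP (R2): 71% × 48% × 84% × 25% = 7.1568% of Silverbay Services GmbH.
Aggregating (R1): 1.74636% + 7.1568% = 8.90316%.
8.90316% does not exceed the 80% threshold, so Rafael is not a related party to Silverbay Services GmbH.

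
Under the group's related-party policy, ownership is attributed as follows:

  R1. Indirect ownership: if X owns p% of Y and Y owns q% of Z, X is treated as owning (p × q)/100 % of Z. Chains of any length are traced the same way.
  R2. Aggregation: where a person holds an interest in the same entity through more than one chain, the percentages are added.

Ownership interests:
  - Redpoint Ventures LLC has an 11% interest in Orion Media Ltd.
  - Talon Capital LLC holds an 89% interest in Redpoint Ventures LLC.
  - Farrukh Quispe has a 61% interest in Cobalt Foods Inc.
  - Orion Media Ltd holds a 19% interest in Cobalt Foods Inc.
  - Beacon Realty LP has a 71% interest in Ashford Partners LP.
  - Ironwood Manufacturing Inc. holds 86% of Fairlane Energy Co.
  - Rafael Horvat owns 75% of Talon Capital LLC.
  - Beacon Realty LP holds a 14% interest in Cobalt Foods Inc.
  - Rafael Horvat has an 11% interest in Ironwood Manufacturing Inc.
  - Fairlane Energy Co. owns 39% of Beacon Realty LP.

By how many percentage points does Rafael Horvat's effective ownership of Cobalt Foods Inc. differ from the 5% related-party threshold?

Chain via Talon Capital LLC → Redpoint Ventures LLC → Orion Media Ltd (R1): 75% × 89% × 11% × 19% = 1.395075% of Cobalt Foods Inc.
Chain via Ironwood Manufacturing Inc. → Fairlane Energy Co. → Beacon Realty LP (R1): 11% × 86% × 39% × 14% = 0.516516% of Cobalt Foods Inc.
Aggregating (R2): 1.395075% + 0.516516% = 1.911591%.
1.911591% falls short of the 5% threshold by 3.088409 percentage points.

3.088409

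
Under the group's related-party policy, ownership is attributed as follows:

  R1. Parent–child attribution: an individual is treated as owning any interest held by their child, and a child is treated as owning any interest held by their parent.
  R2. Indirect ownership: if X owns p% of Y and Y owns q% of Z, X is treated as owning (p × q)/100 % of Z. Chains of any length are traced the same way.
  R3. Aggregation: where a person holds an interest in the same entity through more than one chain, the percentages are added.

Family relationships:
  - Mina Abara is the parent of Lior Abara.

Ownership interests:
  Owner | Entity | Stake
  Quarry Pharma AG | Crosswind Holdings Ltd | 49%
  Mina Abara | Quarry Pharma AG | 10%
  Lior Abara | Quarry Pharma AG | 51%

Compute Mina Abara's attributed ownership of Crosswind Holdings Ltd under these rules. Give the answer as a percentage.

29.89%

By parent–child attribution (R1), Mina Abara is treated as also owning Lior Abara's interest in Quarry Pharma AG, giving 10% + 51% = 61%.
Chain via Quarry Pharma AG (R2): 61% × 49% = 29.89% of Crosswind Holdings Ltd.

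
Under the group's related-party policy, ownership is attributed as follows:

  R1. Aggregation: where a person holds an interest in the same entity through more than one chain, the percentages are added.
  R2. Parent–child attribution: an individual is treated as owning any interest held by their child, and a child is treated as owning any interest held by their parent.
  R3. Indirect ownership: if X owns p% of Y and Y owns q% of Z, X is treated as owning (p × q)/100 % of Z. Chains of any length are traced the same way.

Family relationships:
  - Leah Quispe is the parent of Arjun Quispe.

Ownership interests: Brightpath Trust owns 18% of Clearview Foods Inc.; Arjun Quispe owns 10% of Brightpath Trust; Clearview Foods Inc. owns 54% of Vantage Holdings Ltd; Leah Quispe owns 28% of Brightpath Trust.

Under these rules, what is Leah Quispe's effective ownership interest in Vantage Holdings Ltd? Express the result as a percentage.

3.6936%

By parent–child attribution (R2), Leah Quispe is treated as also owning Arjun Quispe's interest in Brightpath Trust, giving 28% + 10% = 38%.
Chain via Brightpath Trust → Clearview Foods Inc. (R3): 38% × 18% × 54% = 3.6936% of Vantage Holdings Ltd.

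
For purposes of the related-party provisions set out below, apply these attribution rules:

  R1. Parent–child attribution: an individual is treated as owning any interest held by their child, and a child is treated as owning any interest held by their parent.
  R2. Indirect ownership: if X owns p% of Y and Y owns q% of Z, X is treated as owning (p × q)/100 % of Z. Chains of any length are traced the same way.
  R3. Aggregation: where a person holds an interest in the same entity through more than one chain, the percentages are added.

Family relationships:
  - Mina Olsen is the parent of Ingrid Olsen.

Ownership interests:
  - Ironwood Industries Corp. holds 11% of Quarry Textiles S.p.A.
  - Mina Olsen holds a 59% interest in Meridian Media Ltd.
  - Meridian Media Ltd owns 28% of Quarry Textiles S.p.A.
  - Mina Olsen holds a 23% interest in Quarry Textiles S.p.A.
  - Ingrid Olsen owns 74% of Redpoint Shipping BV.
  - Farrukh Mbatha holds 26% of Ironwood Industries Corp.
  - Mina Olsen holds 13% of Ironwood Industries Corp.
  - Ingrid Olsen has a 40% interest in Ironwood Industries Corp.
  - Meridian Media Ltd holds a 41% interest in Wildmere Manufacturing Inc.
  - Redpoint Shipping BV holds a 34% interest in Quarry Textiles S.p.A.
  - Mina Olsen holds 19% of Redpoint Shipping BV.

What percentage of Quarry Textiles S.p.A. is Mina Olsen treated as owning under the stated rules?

76.97%

By parent–child attribution (R1), Mina Olsen is treated as also owning Ingrid Olsen's interest in Redpoint Shipping BV, giving 19% + 74% = 93%.
By parent–child attribution (R1), Mina Olsen is treated as also owning Ingrid Olsen's interest in Ironwood Industries Corp, giving 13% + 40% = 53%.
Chain via Meridian Media Ltd (R2): 59% × 28% = 16.52% of Quarry Textiles S.p.A.
Chain via Redpoint Shipping BV (R2): 93% × 34% = 31.62% of Quarry Textiles S.p.A.
Chain via Ironwood Industries Corp. (R2): 53% × 11% = 5.83% of Quarry Textiles S.p.A.
Direct interest in Quarry Textiles S.p.A: 23%.
Aggregating (R3): 16.52% + 31.62% + 5.83% + 23% = 76.97%.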